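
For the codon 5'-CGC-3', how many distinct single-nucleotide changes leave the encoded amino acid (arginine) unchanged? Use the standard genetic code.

Position 1: none → 0 synonymous.
Position 2: none → 0 synonymous.
Position 3: CGU, CGA, CGG → 3 synonymous.
Total: 0 + 0 + 3 = 3.

3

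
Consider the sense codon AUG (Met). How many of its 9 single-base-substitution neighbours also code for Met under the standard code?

0

Position 1: none → 0 synonymous.
Position 2: none → 0 synonymous.
Position 3: none → 0 synonymous.
Total: 0 + 0 + 0 = 0.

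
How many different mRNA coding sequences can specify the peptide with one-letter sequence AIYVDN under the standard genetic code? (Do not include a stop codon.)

Ala: 4 codons.
Ile: 3 codons.
Tyr: 2 codons.
Val: 4 codons.
Asp: 2 codons.
Asn: 2 codons.
4 × 3 × 2 × 4 × 2 × 2 = 384.

384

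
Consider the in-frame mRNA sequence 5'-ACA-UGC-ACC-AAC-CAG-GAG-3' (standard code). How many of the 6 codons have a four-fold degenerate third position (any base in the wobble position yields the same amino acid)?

2

Codon 1 ACA (Thr): third position 4-fold.
Codon 2 UGC (Cys): third position 2-fold.
Codon 3 ACC (Thr): third position 4-fold.
Codon 4 AAC (Asn): third position 2-fold.
Codon 5 CAG (Gln): third position 2-fold.
Codon 6 GAG (Glu): third position 2-fold.
Four-fold degenerate third positions: 2.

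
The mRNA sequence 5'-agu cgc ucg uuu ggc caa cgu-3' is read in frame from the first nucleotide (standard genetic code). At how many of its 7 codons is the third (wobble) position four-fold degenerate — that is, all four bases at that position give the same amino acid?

Codon 1 AGU (Ser): third position 2-fold.
Codon 2 CGC (Arg): third position 4-fold.
Codon 3 UCG (Ser): third position 4-fold.
Codon 4 UUU (Phe): third position 2-fold.
Codon 5 GGC (Gly): third position 4-fold.
Codon 6 CAA (Gln): third position 2-fold.
Codon 7 CGU (Arg): third position 4-fold.
Four-fold degenerate third positions: 4.

4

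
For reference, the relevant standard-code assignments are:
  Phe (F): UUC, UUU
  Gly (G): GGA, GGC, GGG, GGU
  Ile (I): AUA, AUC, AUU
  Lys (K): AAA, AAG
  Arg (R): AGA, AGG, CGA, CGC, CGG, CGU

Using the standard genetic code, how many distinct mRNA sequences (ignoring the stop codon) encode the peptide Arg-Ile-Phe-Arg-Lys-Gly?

Arg: 6 codons.
Ile: 3 codons.
Phe: 2 codons.
Arg: 6 codons.
Lys: 2 codons.
Gly: 4 codons.
6 × 3 × 2 × 6 × 2 × 4 = 1728.

1728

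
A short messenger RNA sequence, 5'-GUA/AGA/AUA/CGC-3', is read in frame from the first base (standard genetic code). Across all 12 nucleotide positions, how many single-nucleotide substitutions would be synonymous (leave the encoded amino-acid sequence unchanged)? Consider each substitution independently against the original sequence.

10

Codon 1 (GUA, Val): 3 synonymous substitutions.
Codon 2 (AGA, Arg): 2 synonymous substitutions.
Codon 3 (AUA, Ile): 2 synonymous substitutions.
Codon 4 (CGC, Arg): 3 synonymous substitutions.
Total: 3 + 2 + 2 + 3 = 10.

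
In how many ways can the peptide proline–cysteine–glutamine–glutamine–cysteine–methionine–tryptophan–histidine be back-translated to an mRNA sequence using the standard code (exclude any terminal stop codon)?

128

Pro: 4 codons.
Cys: 2 codons.
Gln: 2 codons.
Gln: 2 codons.
Cys: 2 codons.
Met: 1 codon.
Trp: 1 codon.
His: 2 codons.
4 × 2 × 2 × 2 × 2 × 1 × 1 × 2 = 128.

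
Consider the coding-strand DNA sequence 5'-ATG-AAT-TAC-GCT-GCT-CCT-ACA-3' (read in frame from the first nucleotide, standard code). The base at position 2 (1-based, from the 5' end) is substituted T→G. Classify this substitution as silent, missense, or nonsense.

Position 2 falls in codon 1: ATG → Met.
After the substitution the codon is AGG → Arg.
Met ≠ Arg, so this is a missense mutation.

missense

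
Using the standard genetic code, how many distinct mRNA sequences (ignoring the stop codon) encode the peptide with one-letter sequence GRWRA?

576

Gly: 4 codons.
Arg: 6 codons.
Trp: 1 codon.
Arg: 6 codons.
Ala: 4 codons.
4 × 6 × 1 × 6 × 4 = 576.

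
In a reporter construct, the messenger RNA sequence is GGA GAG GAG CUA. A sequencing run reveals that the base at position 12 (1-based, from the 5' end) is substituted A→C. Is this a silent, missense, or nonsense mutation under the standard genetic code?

Position 12 falls in codon 4: CUA → Leu.
After the substitution the codon is CUC → Leu.
Both encode Leu, so the change is synonymous.

silent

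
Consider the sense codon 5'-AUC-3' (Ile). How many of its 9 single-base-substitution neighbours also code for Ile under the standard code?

Position 1: none → 0 synonymous.
Position 2: none → 0 synonymous.
Position 3: AUU, AUA → 2 synonymous.
Total: 0 + 0 + 2 = 2.

2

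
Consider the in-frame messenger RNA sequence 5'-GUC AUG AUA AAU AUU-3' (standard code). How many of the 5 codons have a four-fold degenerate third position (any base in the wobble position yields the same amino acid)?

Codon 1 GUC (Val): third position 4-fold.
Codon 2 AUG (Met): third position 1-fold.
Codon 3 AUA (Ile): third position 3-fold.
Codon 4 AAU (Asn): third position 2-fold.
Codon 5 AUU (Ile): third position 3-fold.
Four-fold degenerate third positions: 1.

1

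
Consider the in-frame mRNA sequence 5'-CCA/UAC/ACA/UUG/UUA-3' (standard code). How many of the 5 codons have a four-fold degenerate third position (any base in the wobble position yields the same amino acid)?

2

Codon 1 CCA (Pro): third position 4-fold.
Codon 2 UAC (Tyr): third position 2-fold.
Codon 3 ACA (Thr): third position 4-fold.
Codon 4 UUG (Leu): third position 2-fold.
Codon 5 UUA (Leu): third position 2-fold.
Four-fold degenerate third positions: 2.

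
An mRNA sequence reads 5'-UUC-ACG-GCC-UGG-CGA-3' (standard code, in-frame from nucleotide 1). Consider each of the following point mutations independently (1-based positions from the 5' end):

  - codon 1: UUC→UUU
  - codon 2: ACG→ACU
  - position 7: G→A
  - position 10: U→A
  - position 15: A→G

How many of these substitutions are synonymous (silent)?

3

Codon 1: UUC (Phe) → UUU (Phe) — synonymous.
Codon 2: ACG (Thr) → ACU (Thr) — synonymous.
Codon 3: GCC (Ala) → ACC (Thr) — missense.
Codon 4: UGG (Trp) → AGG (Arg) — missense.
Codon 5: CGA (Arg) → CGG (Arg) — synonymous.
Synonymous: 3 of 5.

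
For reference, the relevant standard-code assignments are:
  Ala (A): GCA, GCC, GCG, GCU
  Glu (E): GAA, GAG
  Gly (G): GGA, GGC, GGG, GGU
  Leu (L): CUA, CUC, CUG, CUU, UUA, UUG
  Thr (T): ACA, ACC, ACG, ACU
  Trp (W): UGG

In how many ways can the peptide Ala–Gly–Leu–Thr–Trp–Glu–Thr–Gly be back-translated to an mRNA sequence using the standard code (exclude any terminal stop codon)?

12288

Ala: 4 codons.
Gly: 4 codons.
Leu: 6 codons.
Thr: 4 codons.
Trp: 1 codon.
Glu: 2 codons.
Thr: 4 codons.
Gly: 4 codons.
4 × 4 × 6 × 4 × 1 × 2 × 4 × 4 = 12288.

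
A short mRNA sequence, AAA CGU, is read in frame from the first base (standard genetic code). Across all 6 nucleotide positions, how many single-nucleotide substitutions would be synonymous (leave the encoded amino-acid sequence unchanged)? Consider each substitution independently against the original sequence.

Codon 1 (AAA, Lys): 1 synonymous substitution.
Codon 2 (CGU, Arg): 3 synonymous substitutions.
Total: 1 + 3 = 4.

4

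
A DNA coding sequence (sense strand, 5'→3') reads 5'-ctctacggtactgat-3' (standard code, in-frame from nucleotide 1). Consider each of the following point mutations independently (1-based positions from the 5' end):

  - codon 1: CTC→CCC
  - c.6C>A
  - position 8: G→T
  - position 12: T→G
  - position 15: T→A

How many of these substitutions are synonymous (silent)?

1

Codon 1: CTC (Leu) → CCC (Pro) — missense.
Codon 2: TAC (Tyr) → TAA (Stop) — nonsense.
Codon 3: GGT (Gly) → GTT (Val) — missense.
Codon 4: ACT (Thr) → ACG (Thr) — synonymous.
Codon 5: GAT (Asp) → GAA (Glu) — missense.
Synonymous: 1 of 5.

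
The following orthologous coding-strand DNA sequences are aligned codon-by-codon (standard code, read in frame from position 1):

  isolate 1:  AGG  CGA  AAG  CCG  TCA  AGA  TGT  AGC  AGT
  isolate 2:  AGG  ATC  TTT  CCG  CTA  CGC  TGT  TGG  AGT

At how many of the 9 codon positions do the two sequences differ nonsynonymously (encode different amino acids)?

Codon 1: AGG Arg / AGG Arg — identical.
Codon 2: CGA Arg / ATC Ile — nonsynonymous.
Codon 3: AAG Lys / TTT Phe — nonsynonymous.
Codon 4: CCG Pro / CCG Pro — identical.
Codon 5: TCA Ser / CTA Leu — nonsynonymous.
Codon 6: AGA Arg / CGC Arg — synonymous.
Codon 7: TGT Cys / TGT Cys — identical.
Codon 8: AGC Ser / TGG Trp — nonsynonymous.
Codon 9: AGT Ser / AGT Ser — identical.
Nonsynonymous differences: 4.

4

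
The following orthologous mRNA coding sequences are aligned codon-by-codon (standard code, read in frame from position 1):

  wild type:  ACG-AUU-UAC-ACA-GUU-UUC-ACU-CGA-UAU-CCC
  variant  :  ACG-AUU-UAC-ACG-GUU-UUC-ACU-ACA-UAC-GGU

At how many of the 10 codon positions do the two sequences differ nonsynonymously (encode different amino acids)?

Codon 1: ACG Thr / ACG Thr — identical.
Codon 2: AUU Ile / AUU Ile — identical.
Codon 3: UAC Tyr / UAC Tyr — identical.
Codon 4: ACA Thr / ACG Thr — synonymous.
Codon 5: GUU Val / GUU Val — identical.
Codon 6: UUC Phe / UUC Phe — identical.
Codon 7: ACU Thr / ACU Thr — identical.
Codon 8: CGA Arg / ACA Thr — nonsynonymous.
Codon 9: UAU Tyr / UAC Tyr — synonymous.
Codon 10: CCC Pro / GGU Gly — nonsynonymous.
Nonsynonymous differences: 2.

2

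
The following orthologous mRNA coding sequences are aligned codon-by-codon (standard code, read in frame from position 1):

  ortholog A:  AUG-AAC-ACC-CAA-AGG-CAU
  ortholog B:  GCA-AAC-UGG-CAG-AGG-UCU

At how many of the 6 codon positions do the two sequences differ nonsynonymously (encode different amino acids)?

Codon 1: AUG Met / GCA Ala — nonsynonymous.
Codon 2: AAC Asn / AAC Asn — identical.
Codon 3: ACC Thr / UGG Trp — nonsynonymous.
Codon 4: CAA Gln / CAG Gln — synonymous.
Codon 5: AGG Arg / AGG Arg — identical.
Codon 6: CAU His / UCU Ser — nonsynonymous.
Nonsynonymous differences: 3.

3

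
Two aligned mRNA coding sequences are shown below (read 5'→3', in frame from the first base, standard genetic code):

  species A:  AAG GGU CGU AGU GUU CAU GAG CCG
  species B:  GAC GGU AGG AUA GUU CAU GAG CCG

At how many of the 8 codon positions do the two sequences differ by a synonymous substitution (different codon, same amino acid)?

1

Codon 1: AAG Lys / GAC Asp — nonsynonymous.
Codon 2: GGU Gly / GGU Gly — identical.
Codon 3: CGU Arg / AGG Arg — synonymous.
Codon 4: AGU Ser / AUA Ile — nonsynonymous.
Codon 5: GUU Val / GUU Val — identical.
Codon 6: CAU His / CAU His — identical.
Codon 7: GAG Glu / GAG Glu — identical.
Codon 8: CCG Pro / CCG Pro — identical.
Synonymous differences: 1.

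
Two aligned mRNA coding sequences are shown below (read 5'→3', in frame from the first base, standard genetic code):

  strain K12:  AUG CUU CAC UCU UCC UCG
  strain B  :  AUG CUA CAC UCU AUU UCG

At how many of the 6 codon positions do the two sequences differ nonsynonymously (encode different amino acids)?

Codon 1: AUG Met / AUG Met — identical.
Codon 2: CUU Leu / CUA Leu — synonymous.
Codon 3: CAC His / CAC His — identical.
Codon 4: UCU Ser / UCU Ser — identical.
Codon 5: UCC Ser / AUU Ile — nonsynonymous.
Codon 6: UCG Ser / UCG Ser — identical.
Nonsynonymous differences: 1.

1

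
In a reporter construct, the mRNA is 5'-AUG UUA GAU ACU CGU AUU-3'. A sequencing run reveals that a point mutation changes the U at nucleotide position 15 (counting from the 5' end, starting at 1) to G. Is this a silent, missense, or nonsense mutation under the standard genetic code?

Position 15 falls in codon 5: CGU → Arg.
After the substitution the codon is CGG → Arg.
Both encode Arg, so the change is synonymous.

silent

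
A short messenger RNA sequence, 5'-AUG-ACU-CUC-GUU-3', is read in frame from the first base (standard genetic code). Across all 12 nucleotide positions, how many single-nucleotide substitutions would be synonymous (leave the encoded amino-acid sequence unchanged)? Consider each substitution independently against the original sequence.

9

Codon 1 (AUG, Met): 0 synonymous substitutions.
Codon 2 (ACU, Thr): 3 synonymous substitutions.
Codon 3 (CUC, Leu): 3 synonymous substitutions.
Codon 4 (GUU, Val): 3 synonymous substitutions.
Total: 0 + 3 + 3 + 3 = 9.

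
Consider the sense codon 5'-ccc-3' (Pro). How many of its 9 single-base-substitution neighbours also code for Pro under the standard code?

3

Position 1: none → 0 synonymous.
Position 2: none → 0 synonymous.
Position 3: CCU, CCA, CCG → 3 synonymous.
Total: 0 + 0 + 3 = 3.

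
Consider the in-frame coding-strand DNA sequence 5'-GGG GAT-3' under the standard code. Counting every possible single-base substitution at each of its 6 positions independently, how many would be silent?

Codon 1 (GGG, Gly): 3 synonymous substitutions.
Codon 2 (GAT, Asp): 1 synonymous substitution.
Total: 3 + 1 = 4.

4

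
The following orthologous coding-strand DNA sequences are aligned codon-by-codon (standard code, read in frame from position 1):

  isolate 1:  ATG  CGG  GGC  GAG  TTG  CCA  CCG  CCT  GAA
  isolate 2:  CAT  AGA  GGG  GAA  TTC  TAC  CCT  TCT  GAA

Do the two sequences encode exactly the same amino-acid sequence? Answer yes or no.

Codon 1: ATG Met / CAT His — nonsynonymous.
Codon 2: CGG Arg / AGA Arg — synonymous.
Codon 3: GGC Gly / GGG Gly — synonymous.
Codon 4: GAG Glu / GAA Glu — synonymous.
Codon 5: TTG Leu / TTC Phe — nonsynonymous.
Codon 6: CCA Pro / TAC Tyr — nonsynonymous.
Codon 7: CCG Pro / CCT Pro — synonymous.
Codon 8: CCT Pro / TCT Ser — nonsynonymous.
Codon 9: GAA Glu / GAA Glu — identical.
Nonsynonymous differences: 4 → different protein.

no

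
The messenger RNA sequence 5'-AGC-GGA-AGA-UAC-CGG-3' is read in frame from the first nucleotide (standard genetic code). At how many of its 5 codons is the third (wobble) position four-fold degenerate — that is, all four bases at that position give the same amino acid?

2

Codon 1 AGC (Ser): third position 2-fold.
Codon 2 GGA (Gly): third position 4-fold.
Codon 3 AGA (Arg): third position 2-fold.
Codon 4 UAC (Tyr): third position 2-fold.
Codon 5 CGG (Arg): third position 4-fold.
Four-fold degenerate third positions: 2.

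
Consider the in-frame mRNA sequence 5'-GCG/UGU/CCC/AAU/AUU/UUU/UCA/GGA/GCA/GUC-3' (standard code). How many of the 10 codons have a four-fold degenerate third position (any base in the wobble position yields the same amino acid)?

Codon 1 GCG (Ala): third position 4-fold.
Codon 2 UGU (Cys): third position 2-fold.
Codon 3 CCC (Pro): third position 4-fold.
Codon 4 AAU (Asn): third position 2-fold.
Codon 5 AUU (Ile): third position 3-fold.
Codon 6 UUU (Phe): third position 2-fold.
Codon 7 UCA (Ser): third position 4-fold.
Codon 8 GGA (Gly): third position 4-fold.
Codon 9 GCA (Ala): third position 4-fold.
Codon 10 GUC (Val): third position 4-fold.
Four-fold degenerate third positions: 6.

6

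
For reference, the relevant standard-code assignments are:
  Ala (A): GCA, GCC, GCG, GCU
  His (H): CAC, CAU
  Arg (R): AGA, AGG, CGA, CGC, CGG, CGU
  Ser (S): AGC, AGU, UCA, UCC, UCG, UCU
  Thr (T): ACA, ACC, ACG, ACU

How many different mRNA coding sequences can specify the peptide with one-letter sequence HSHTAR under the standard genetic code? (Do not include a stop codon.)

2304

His: 2 codons.
Ser: 6 codons.
His: 2 codons.
Thr: 4 codons.
Ala: 4 codons.
Arg: 6 codons.
2 × 6 × 2 × 4 × 4 × 6 = 2304.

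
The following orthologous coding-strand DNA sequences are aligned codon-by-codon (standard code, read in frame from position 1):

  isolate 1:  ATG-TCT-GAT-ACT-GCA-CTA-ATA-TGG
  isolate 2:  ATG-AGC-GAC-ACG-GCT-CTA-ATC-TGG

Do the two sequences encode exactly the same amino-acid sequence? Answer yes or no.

Codon 1: ATG Met / ATG Met — identical.
Codon 2: TCT Ser / AGC Ser — synonymous.
Codon 3: GAT Asp / GAC Asp — synonymous.
Codon 4: ACT Thr / ACG Thr — synonymous.
Codon 5: GCA Ala / GCT Ala — synonymous.
Codon 6: CTA Leu / CTA Leu — identical.
Codon 7: ATA Ile / ATC Ile — synonymous.
Codon 8: TGG Trp / TGG Trp — identical.
Nonsynonymous differences: 0 → same protein.

yes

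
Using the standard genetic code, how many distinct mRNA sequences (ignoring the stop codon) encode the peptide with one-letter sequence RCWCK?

48

Arg: 6 codons.
Cys: 2 codons.
Trp: 1 codon.
Cys: 2 codons.
Lys: 2 codons.
6 × 2 × 1 × 2 × 2 = 48.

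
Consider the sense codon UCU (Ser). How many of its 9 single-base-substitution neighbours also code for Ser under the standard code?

Position 1: none → 0 synonymous.
Position 2: none → 0 synonymous.
Position 3: UCC, UCA, UCG → 3 synonymous.
Total: 0 + 0 + 3 = 3.

3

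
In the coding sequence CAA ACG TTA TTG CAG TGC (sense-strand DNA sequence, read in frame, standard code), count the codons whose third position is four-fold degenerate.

1

Codon 1 CAA (Gln): third position 2-fold.
Codon 2 ACG (Thr): third position 4-fold.
Codon 3 TTA (Leu): third position 2-fold.
Codon 4 TTG (Leu): third position 2-fold.
Codon 5 CAG (Gln): third position 2-fold.
Codon 6 TGC (Cys): third position 2-fold.
Four-fold degenerate third positions: 1.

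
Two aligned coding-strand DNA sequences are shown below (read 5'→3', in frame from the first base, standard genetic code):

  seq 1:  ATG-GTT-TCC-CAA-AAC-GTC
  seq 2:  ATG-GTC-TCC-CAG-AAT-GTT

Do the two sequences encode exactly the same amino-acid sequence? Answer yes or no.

yes

Codon 1: ATG Met / ATG Met — identical.
Codon 2: GTT Val / GTC Val — synonymous.
Codon 3: TCC Ser / TCC Ser — identical.
Codon 4: CAA Gln / CAG Gln — synonymous.
Codon 5: AAC Asn / AAT Asn — synonymous.
Codon 6: GTC Val / GTT Val — synonymous.
Nonsynonymous differences: 0 → same protein.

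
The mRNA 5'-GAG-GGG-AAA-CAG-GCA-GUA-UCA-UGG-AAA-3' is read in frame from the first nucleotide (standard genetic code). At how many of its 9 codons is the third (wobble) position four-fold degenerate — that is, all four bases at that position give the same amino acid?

4

Codon 1 GAG (Glu): third position 2-fold.
Codon 2 GGG (Gly): third position 4-fold.
Codon 3 AAA (Lys): third position 2-fold.
Codon 4 CAG (Gln): third position 2-fold.
Codon 5 GCA (Ala): third position 4-fold.
Codon 6 GUA (Val): third position 4-fold.
Codon 7 UCA (Ser): third position 4-fold.
Codon 8 UGG (Trp): third position 1-fold.
Codon 9 AAA (Lys): third position 2-fold.
Four-fold degenerate third positions: 4.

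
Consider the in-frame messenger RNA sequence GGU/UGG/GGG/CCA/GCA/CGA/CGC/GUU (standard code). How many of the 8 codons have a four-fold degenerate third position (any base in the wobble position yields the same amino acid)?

7

Codon 1 GGU (Gly): third position 4-fold.
Codon 2 UGG (Trp): third position 1-fold.
Codon 3 GGG (Gly): third position 4-fold.
Codon 4 CCA (Pro): third position 4-fold.
Codon 5 GCA (Ala): third position 4-fold.
Codon 6 CGA (Arg): third position 4-fold.
Codon 7 CGC (Arg): third position 4-fold.
Codon 8 GUU (Val): third position 4-fold.
Four-fold degenerate third positions: 7.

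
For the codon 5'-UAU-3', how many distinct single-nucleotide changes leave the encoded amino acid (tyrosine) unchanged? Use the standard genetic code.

1

Position 1: none → 0 synonymous.
Position 2: none → 0 synonymous.
Position 3: UAC → 1 synonymous.
Total: 0 + 0 + 1 = 1.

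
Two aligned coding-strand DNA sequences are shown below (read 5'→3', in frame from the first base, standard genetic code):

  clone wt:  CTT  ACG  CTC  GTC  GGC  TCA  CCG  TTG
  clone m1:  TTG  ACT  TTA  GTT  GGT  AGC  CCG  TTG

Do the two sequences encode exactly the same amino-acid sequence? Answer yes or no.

Codon 1: CTT Leu / TTG Leu — synonymous.
Codon 2: ACG Thr / ACT Thr — synonymous.
Codon 3: CTC Leu / TTA Leu — synonymous.
Codon 4: GTC Val / GTT Val — synonymous.
Codon 5: GGC Gly / GGT Gly — synonymous.
Codon 6: TCA Ser / AGC Ser — synonymous.
Codon 7: CCG Pro / CCG Pro — identical.
Codon 8: TTG Leu / TTG Leu — identical.
Nonsynonymous differences: 0 → same protein.

yes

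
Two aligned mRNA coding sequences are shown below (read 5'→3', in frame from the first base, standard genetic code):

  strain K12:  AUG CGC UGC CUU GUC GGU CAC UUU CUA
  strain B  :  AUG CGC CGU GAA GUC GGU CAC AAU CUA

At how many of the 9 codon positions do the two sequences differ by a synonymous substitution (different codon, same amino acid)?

Codon 1: AUG Met / AUG Met — identical.
Codon 2: CGC Arg / CGC Arg — identical.
Codon 3: UGC Cys / CGU Arg — nonsynonymous.
Codon 4: CUU Leu / GAA Glu — nonsynonymous.
Codon 5: GUC Val / GUC Val — identical.
Codon 6: GGU Gly / GGU Gly — identical.
Codon 7: CAC His / CAC His — identical.
Codon 8: UUU Phe / AAU Asn — nonsynonymous.
Codon 9: CUA Leu / CUA Leu — identical.
Synonymous differences: 0.

0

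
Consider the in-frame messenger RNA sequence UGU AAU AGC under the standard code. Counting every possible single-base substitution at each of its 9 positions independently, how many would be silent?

Codon 1 (UGU, Cys): 1 synonymous substitution.
Codon 2 (AAU, Asn): 1 synonymous substitution.
Codon 3 (AGC, Ser): 1 synonymous substitution.
Total: 1 + 1 + 1 = 3.

3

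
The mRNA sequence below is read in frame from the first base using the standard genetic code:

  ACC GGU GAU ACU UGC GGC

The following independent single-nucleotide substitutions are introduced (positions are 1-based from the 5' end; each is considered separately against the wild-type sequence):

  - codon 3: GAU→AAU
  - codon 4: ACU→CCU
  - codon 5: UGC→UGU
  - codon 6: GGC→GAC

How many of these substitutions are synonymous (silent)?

Codon 3: GAU (Asp) → AAU (Asn) — missense.
Codon 4: ACU (Thr) → CCU (Pro) — missense.
Codon 5: UGC (Cys) → UGU (Cys) — synonymous.
Codon 6: GGC (Gly) → GAC (Asp) — missense.
Synonymous: 1 of 4.

1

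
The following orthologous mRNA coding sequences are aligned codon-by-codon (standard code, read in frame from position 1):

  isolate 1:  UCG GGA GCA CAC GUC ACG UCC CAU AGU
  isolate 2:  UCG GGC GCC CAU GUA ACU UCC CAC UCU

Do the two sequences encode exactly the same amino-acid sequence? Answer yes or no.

yes

Codon 1: UCG Ser / UCG Ser — identical.
Codon 2: GGA Gly / GGC Gly — synonymous.
Codon 3: GCA Ala / GCC Ala — synonymous.
Codon 4: CAC His / CAU His — synonymous.
Codon 5: GUC Val / GUA Val — synonymous.
Codon 6: ACG Thr / ACU Thr — synonymous.
Codon 7: UCC Ser / UCC Ser — identical.
Codon 8: CAU His / CAC His — synonymous.
Codon 9: AGU Ser / UCU Ser — synonymous.
Nonsynonymous differences: 0 → same protein.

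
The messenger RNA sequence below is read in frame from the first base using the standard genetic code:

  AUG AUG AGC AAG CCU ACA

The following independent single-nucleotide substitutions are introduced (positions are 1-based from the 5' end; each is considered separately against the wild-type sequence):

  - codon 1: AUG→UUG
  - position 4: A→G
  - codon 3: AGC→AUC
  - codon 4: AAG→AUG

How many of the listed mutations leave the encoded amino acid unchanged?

Codon 1: AUG (Met) → UUG (Leu) — missense.
Codon 2: AUG (Met) → GUG (Val) — missense.
Codon 3: AGC (Ser) → AUC (Ile) — missense.
Codon 4: AAG (Lys) → AUG (Met) — missense.
Synonymous: 0 of 4.

0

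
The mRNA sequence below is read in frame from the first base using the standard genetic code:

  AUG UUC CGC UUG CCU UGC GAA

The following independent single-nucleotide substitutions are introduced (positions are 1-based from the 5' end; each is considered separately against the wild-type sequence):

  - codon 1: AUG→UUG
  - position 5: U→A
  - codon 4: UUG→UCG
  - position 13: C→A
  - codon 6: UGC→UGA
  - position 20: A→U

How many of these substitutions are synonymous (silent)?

Codon 1: AUG (Met) → UUG (Leu) — missense.
Codon 2: UUC (Phe) → UAC (Tyr) — missense.
Codon 4: UUG (Leu) → UCG (Ser) — missense.
Codon 5: CCU (Pro) → ACU (Thr) — missense.
Codon 6: UGC (Cys) → UGA (Stop) — nonsense.
Codon 7: GAA (Glu) → GUA (Val) — missense.
Synonymous: 0 of 6.

0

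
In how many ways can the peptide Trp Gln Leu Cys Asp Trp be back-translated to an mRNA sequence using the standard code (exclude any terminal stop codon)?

Trp: 1 codon.
Gln: 2 codons.
Leu: 6 codons.
Cys: 2 codons.
Asp: 2 codons.
Trp: 1 codon.
1 × 2 × 6 × 2 × 2 × 1 = 48.

48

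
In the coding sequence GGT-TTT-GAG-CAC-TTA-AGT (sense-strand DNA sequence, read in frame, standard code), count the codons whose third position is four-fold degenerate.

1

Codon 1 GGT (Gly): third position 4-fold.
Codon 2 TTT (Phe): third position 2-fold.
Codon 3 GAG (Glu): third position 2-fold.
Codon 4 CAC (His): third position 2-fold.
Codon 5 TTA (Leu): third position 2-fold.
Codon 6 AGT (Ser): third position 2-fold.
Four-fold degenerate third positions: 1.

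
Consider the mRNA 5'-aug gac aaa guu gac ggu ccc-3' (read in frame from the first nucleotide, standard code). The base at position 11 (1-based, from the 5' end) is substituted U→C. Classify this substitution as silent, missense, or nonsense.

missense

Position 11 falls in codon 4: GUU → Val.
After the substitution the codon is GCU → Ala.
Val ≠ Ala, so this is a missense mutation.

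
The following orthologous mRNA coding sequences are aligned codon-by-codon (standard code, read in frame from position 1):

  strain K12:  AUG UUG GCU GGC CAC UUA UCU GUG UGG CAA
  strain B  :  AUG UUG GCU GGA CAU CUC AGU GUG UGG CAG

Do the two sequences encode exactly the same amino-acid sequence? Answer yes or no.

yes

Codon 1: AUG Met / AUG Met — identical.
Codon 2: UUG Leu / UUG Leu — identical.
Codon 3: GCU Ala / GCU Ala — identical.
Codon 4: GGC Gly / GGA Gly — synonymous.
Codon 5: CAC His / CAU His — synonymous.
Codon 6: UUA Leu / CUC Leu — synonymous.
Codon 7: UCU Ser / AGU Ser — synonymous.
Codon 8: GUG Val / GUG Val — identical.
Codon 9: UGG Trp / UGG Trp — identical.
Codon 10: CAA Gln / CAG Gln — synonymous.
Nonsynonymous differences: 0 → same protein.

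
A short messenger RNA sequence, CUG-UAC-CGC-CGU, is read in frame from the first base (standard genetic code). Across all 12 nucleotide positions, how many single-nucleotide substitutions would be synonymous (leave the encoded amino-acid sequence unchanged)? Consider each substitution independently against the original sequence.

Codon 1 (CUG, Leu): 4 synonymous substitutions.
Codon 2 (UAC, Tyr): 1 synonymous substitution.
Codon 3 (CGC, Arg): 3 synonymous substitutions.
Codon 4 (CGU, Arg): 3 synonymous substitutions.
Total: 4 + 1 + 3 + 3 = 11.

11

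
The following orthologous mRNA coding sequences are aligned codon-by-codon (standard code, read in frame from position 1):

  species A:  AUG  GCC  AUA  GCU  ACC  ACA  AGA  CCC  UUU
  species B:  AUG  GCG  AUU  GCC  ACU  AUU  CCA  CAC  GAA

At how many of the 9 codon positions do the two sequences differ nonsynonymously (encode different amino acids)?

4

Codon 1: AUG Met / AUG Met — identical.
Codon 2: GCC Ala / GCG Ala — synonymous.
Codon 3: AUA Ile / AUU Ile — synonymous.
Codon 4: GCU Ala / GCC Ala — synonymous.
Codon 5: ACC Thr / ACU Thr — synonymous.
Codon 6: ACA Thr / AUU Ile — nonsynonymous.
Codon 7: AGA Arg / CCA Pro — nonsynonymous.
Codon 8: CCC Pro / CAC His — nonsynonymous.
Codon 9: UUU Phe / GAA Glu — nonsynonymous.
Nonsynonymous differences: 4.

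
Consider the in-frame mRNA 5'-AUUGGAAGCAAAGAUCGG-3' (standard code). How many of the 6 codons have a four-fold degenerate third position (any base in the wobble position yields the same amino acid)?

2

Codon 1 AUU (Ile): third position 3-fold.
Codon 2 GGA (Gly): third position 4-fold.
Codon 3 AGC (Ser): third position 2-fold.
Codon 4 AAA (Lys): third position 2-fold.
Codon 5 GAU (Asp): third position 2-fold.
Codon 6 CGG (Arg): third position 4-fold.
Four-fold degenerate third positions: 2.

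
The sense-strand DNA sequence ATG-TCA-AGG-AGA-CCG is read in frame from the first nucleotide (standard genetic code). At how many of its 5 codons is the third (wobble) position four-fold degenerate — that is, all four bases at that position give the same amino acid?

2

Codon 1 ATG (Met): third position 1-fold.
Codon 2 TCA (Ser): third position 4-fold.
Codon 3 AGG (Arg): third position 2-fold.
Codon 4 AGA (Arg): third position 2-fold.
Codon 5 CCG (Pro): third position 4-fold.
Four-fold degenerate third positions: 2.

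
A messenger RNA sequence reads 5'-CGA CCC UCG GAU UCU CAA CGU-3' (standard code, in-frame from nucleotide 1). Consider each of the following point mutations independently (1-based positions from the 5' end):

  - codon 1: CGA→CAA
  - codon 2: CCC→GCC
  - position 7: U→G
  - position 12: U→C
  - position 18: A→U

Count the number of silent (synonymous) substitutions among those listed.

1

Codon 1: CGA (Arg) → CAA (Gln) — missense.
Codon 2: CCC (Pro) → GCC (Ala) — missense.
Codon 3: UCG (Ser) → GCG (Ala) — missense.
Codon 4: GAU (Asp) → GAC (Asp) — synonymous.
Codon 6: CAA (Gln) → CAU (His) — missense.
Synonymous: 1 of 5.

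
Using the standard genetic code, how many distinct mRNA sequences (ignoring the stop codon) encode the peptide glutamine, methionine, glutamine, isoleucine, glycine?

Gln: 2 codons.
Met: 1 codon.
Gln: 2 codons.
Ile: 3 codons.
Gly: 4 codons.
2 × 1 × 2 × 3 × 4 = 48.

48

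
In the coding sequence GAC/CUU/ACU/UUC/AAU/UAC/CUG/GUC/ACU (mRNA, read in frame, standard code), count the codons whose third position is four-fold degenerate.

Codon 1 GAC (Asp): third position 2-fold.
Codon 2 CUU (Leu): third position 4-fold.
Codon 3 ACU (Thr): third position 4-fold.
Codon 4 UUC (Phe): third position 2-fold.
Codon 5 AAU (Asn): third position 2-fold.
Codon 6 UAC (Tyr): third position 2-fold.
Codon 7 CUG (Leu): third position 4-fold.
Codon 8 GUC (Val): third position 4-fold.
Codon 9 ACU (Thr): third position 4-fold.
Four-fold degenerate third positions: 5.

5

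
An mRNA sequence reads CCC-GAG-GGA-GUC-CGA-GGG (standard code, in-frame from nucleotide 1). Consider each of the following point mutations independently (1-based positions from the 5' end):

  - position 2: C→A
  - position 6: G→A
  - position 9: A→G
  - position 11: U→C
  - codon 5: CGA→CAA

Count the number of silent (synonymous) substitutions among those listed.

2

Codon 1: CCC (Pro) → CAC (His) — missense.
Codon 2: GAG (Glu) → GAA (Glu) — synonymous.
Codon 3: GGA (Gly) → GGG (Gly) — synonymous.
Codon 4: GUC (Val) → GCC (Ala) — missense.
Codon 5: CGA (Arg) → CAA (Gln) — missense.
Synonymous: 2 of 5.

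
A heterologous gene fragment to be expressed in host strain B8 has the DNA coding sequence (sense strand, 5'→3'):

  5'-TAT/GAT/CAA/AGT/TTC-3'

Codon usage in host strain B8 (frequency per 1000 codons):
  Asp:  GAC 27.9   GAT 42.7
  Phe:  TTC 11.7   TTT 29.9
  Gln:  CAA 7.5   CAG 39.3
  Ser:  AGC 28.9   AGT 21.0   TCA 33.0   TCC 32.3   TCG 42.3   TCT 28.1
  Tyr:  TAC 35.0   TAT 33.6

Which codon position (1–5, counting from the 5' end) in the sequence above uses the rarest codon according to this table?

3

Codon 1 TAT (Tyr): 33.6 per 1000.
Codon 2 GAT (Asp): 42.7 per 1000.
Codon 3 CAA (Gln): 7.5 per 1000.
Codon 4 AGT (Ser): 21.0 per 1000.
Codon 5 TTC (Phe): 11.7 per 1000.
Lowest frequency is 7.5 at codon 3.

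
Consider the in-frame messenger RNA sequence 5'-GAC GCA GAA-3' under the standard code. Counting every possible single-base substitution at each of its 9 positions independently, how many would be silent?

5

Codon 1 (GAC, Asp): 1 synonymous substitution.
Codon 2 (GCA, Ala): 3 synonymous substitutions.
Codon 3 (GAA, Glu): 1 synonymous substitution.
Total: 1 + 3 + 1 = 5.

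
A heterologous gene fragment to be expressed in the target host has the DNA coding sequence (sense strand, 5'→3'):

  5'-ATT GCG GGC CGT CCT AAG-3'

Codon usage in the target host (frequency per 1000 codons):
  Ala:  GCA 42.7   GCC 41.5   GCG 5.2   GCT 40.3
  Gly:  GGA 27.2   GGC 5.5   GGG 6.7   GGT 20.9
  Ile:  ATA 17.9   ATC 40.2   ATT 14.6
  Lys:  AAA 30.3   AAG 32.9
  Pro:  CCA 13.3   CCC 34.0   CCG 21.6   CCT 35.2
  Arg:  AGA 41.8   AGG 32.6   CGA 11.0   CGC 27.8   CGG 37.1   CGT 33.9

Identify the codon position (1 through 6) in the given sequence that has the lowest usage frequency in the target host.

2

Codon 1 ATT (Ile): 14.6 per 1000.
Codon 2 GCG (Ala): 5.2 per 1000.
Codon 3 GGC (Gly): 5.5 per 1000.
Codon 4 CGT (Arg): 33.9 per 1000.
Codon 5 CCT (Pro): 35.2 per 1000.
Codon 6 AAG (Lys): 32.9 per 1000.
Lowest frequency is 5.2 at codon 2.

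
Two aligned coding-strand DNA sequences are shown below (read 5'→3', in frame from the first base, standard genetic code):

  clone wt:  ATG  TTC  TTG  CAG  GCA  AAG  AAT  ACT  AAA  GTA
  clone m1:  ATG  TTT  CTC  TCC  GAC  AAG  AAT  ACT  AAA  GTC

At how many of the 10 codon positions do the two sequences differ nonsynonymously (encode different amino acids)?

Codon 1: ATG Met / ATG Met — identical.
Codon 2: TTC Phe / TTT Phe — synonymous.
Codon 3: TTG Leu / CTC Leu — synonymous.
Codon 4: CAG Gln / TCC Ser — nonsynonymous.
Codon 5: GCA Ala / GAC Asp — nonsynonymous.
Codon 6: AAG Lys / AAG Lys — identical.
Codon 7: AAT Asn / AAT Asn — identical.
Codon 8: ACT Thr / ACT Thr — identical.
Codon 9: AAA Lys / AAA Lys — identical.
Codon 10: GTA Val / GTC Val — synonymous.
Nonsynonymous differences: 2.

2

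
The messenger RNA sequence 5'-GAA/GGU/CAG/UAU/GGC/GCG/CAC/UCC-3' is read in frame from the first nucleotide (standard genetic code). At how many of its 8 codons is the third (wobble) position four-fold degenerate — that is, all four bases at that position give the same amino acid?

Codon 1 GAA (Glu): third position 2-fold.
Codon 2 GGU (Gly): third position 4-fold.
Codon 3 CAG (Gln): third position 2-fold.
Codon 4 UAU (Tyr): third position 2-fold.
Codon 5 GGC (Gly): third position 4-fold.
Codon 6 GCG (Ala): third position 4-fold.
Codon 7 CAC (His): third position 2-fold.
Codon 8 UCC (Ser): third position 4-fold.
Four-fold degenerate third positions: 4.

4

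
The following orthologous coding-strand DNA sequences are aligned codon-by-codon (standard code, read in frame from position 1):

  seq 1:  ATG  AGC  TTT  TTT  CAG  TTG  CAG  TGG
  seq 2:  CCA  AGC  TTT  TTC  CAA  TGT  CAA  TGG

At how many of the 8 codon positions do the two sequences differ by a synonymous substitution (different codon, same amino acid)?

3

Codon 1: ATG Met / CCA Pro — nonsynonymous.
Codon 2: AGC Ser / AGC Ser — identical.
Codon 3: TTT Phe / TTT Phe — identical.
Codon 4: TTT Phe / TTC Phe — synonymous.
Codon 5: CAG Gln / CAA Gln — synonymous.
Codon 6: TTG Leu / TGT Cys — nonsynonymous.
Codon 7: CAG Gln / CAA Gln — synonymous.
Codon 8: TGG Trp / TGG Trp — identical.
Synonymous differences: 3.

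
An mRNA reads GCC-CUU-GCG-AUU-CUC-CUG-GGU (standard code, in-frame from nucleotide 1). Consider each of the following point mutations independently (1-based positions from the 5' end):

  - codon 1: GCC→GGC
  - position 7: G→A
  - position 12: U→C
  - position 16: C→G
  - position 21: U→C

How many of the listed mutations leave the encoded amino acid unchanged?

2

Codon 1: GCC (Ala) → GGC (Gly) — missense.
Codon 3: GCG (Ala) → ACG (Thr) — missense.
Codon 4: AUU (Ile) → AUC (Ile) — synonymous.
Codon 6: CUG (Leu) → GUG (Val) — missense.
Codon 7: GGU (Gly) → GGC (Gly) — synonymous.
Synonymous: 2 of 5.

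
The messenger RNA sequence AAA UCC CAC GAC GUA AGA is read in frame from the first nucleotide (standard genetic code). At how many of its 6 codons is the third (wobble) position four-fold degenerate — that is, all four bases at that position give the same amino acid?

2

Codon 1 AAA (Lys): third position 2-fold.
Codon 2 UCC (Ser): third position 4-fold.
Codon 3 CAC (His): third position 2-fold.
Codon 4 GAC (Asp): third position 2-fold.
Codon 5 GUA (Val): third position 4-fold.
Codon 6 AGA (Arg): third position 2-fold.
Four-fold degenerate third positions: 2.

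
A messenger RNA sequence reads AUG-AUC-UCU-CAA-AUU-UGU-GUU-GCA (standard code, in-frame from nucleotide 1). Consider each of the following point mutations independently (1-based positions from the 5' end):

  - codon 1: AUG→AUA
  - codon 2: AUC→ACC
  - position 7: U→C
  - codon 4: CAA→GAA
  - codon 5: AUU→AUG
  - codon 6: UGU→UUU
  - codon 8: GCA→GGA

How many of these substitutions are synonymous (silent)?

Codon 1: AUG (Met) → AUA (Ile) — missense.
Codon 2: AUC (Ile) → ACC (Thr) — missense.
Codon 3: UCU (Ser) → CCU (Pro) — missense.
Codon 4: CAA (Gln) → GAA (Glu) — missense.
Codon 5: AUU (Ile) → AUG (Met) — missense.
Codon 6: UGU (Cys) → UUU (Phe) — missense.
Codon 8: GCA (Ala) → GGA (Gly) — missense.
Synonymous: 0 of 7.

0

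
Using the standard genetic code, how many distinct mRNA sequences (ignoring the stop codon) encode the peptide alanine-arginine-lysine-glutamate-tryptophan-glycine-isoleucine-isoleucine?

3456

Ala: 4 codons.
Arg: 6 codons.
Lys: 2 codons.
Glu: 2 codons.
Trp: 1 codon.
Gly: 4 codons.
Ile: 3 codons.
Ile: 3 codons.
4 × 6 × 2 × 2 × 1 × 4 × 3 × 3 = 3456.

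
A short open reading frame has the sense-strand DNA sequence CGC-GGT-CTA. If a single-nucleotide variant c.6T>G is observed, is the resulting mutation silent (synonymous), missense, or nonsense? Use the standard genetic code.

silent

Position 6 falls in codon 2: GGT → Gly.
After the substitution the codon is GGG → Gly.
Both encode Gly, so the change is synonymous.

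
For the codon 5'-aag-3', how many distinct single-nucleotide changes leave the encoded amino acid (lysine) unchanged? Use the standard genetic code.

Position 1: none → 0 synonymous.
Position 2: none → 0 synonymous.
Position 3: AAA → 1 synonymous.
Total: 0 + 0 + 1 = 1.

1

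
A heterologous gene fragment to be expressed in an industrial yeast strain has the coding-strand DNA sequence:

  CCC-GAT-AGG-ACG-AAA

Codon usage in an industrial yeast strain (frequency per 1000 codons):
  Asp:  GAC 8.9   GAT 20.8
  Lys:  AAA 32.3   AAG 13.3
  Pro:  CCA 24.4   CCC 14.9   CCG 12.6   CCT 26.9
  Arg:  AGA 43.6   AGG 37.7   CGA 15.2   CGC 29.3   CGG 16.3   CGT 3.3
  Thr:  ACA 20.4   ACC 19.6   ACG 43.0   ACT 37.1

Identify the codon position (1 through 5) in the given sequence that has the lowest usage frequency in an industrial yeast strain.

1

Codon 1 CCC (Pro): 14.9 per 1000.
Codon 2 GAT (Asp): 20.8 per 1000.
Codon 3 AGG (Arg): 37.7 per 1000.
Codon 4 ACG (Thr): 43.0 per 1000.
Codon 5 AAA (Lys): 32.3 per 1000.
Lowest frequency is 14.9 at codon 1.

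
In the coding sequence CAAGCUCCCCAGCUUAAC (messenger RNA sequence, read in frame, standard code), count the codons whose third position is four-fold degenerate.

Codon 1 CAA (Gln): third position 2-fold.
Codon 2 GCU (Ala): third position 4-fold.
Codon 3 CCC (Pro): third position 4-fold.
Codon 4 CAG (Gln): third position 2-fold.
Codon 5 CUU (Leu): third position 4-fold.
Codon 6 AAC (Asn): third position 2-fold.
Four-fold degenerate third positions: 3.

3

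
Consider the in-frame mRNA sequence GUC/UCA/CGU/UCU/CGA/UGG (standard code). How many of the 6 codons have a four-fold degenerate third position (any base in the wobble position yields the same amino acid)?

5

Codon 1 GUC (Val): third position 4-fold.
Codon 2 UCA (Ser): third position 4-fold.
Codon 3 CGU (Arg): third position 4-fold.
Codon 4 UCU (Ser): third position 4-fold.
Codon 5 CGA (Arg): third position 4-fold.
Codon 6 UGG (Trp): third position 1-fold.
Four-fold degenerate third positions: 5.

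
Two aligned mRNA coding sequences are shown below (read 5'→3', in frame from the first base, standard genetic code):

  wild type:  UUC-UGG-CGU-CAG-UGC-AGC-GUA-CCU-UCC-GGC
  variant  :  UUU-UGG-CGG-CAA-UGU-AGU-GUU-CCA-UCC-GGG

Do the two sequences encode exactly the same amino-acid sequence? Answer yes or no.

yes

Codon 1: UUC Phe / UUU Phe — synonymous.
Codon 2: UGG Trp / UGG Trp — identical.
Codon 3: CGU Arg / CGG Arg — synonymous.
Codon 4: CAG Gln / CAA Gln — synonymous.
Codon 5: UGC Cys / UGU Cys — synonymous.
Codon 6: AGC Ser / AGU Ser — synonymous.
Codon 7: GUA Val / GUU Val — synonymous.
Codon 8: CCU Pro / CCA Pro — synonymous.
Codon 9: UCC Ser / UCC Ser — identical.
Codon 10: GGC Gly / GGG Gly — synonymous.
Nonsynonymous differences: 0 → same protein.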